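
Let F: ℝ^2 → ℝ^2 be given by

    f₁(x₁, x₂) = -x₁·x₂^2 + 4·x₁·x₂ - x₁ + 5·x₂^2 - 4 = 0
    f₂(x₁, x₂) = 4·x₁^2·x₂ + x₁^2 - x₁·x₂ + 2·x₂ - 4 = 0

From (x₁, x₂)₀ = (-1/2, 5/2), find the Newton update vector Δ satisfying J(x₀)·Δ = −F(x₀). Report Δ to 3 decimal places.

(0.104, -1.026)

At (-1/2, 5/2): F = (25.875, 5.000).
Jacobian J = [[-x₂^2 + 4·x₂ - 1, -2·x₁·x₂ + 4·x₁ + 10·x₂], [8·x₁·x₂ + 2·x₁ - x₂, 4·x₁^2 - x₁ + 2]].
At the point, J = [[2.750, 25.500], [-13.500, 3.500]] (det J = 353.875).
Solving J·Δ = −F gives Δ = (0.104, -1.026).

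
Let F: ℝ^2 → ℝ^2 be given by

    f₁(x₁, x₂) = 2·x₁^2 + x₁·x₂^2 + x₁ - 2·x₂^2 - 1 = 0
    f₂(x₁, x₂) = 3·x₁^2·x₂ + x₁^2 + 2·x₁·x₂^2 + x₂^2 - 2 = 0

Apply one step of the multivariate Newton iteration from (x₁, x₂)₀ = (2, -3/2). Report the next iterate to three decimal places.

(1.200, -0.550)

At (2, -3/2): F = (9.000, -4.750).
Jacobian J = [[4·x₁ + x₂^2 + 1, 2·x₁·x₂ - 4·x₂], [6·x₁·x₂ + 2·x₁ + 2·x₂^2, 3·x₁^2 + 4·x₁·x₂ + 2·x₂]].
At the point, J = [[11.250, 0.000], [-9.500, -3.000]] (det J = -33.750).
Solving J·Δ = −F gives Δ = (-0.800, 0.950).
Then the next iterate is (x₁, x₂)₁ = (1.200, -0.550).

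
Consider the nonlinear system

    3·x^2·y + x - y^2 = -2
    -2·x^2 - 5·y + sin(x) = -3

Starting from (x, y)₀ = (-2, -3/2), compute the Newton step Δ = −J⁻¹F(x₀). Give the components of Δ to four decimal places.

(0.3707, 0.8804)

At (-2, -3/2): F = (-20.2500, 1.590703).
Jacobian J = [[6·x·y + 1, 3·x^2 - 2·y], [-4·x + cos(x), -5]].
At the point, J = [[19.0000, 15.0000], [7.583853, -5.0000]] (det J = -208.757797).
Solving J·Δ = −F gives Δ = (0.3707, 0.8804).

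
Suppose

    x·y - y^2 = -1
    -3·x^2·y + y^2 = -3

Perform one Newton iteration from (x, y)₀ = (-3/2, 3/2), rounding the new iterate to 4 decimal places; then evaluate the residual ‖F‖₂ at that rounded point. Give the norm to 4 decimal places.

At (-3/2, 3/2): F = (-3.5000, -4.8750).
Jacobian J = [[y, x - 2·y], [-6·x·y, -3·x^2 + 2·y]].
At the point, J = [[1.5000, -4.5000], [13.5000, -3.7500]] (det J = 55.1250).
Solving J·Δ = −F gives Δ = (0.1599, -0.7245).
Then the next iterate is (x, y)₁ = (-1.3401, 0.7755).
Re-evaluating at (-1.3401, 0.7755): F = (-0.640648, -0.576687), so ‖F‖₂ = 0.8620.

0.8620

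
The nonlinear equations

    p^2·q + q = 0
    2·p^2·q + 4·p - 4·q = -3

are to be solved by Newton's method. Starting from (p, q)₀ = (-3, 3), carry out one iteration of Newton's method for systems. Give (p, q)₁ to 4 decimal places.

(-4.3235, -2.3824)

At (-3, 3): F = (30.0000, 33.0000).
Jacobian J = [[2·p·q, p^2 + 1], [4·p·q + 4, 2·p^2 - 4]].
At the point, J = [[-18.0000, 10.0000], [-32.0000, 14.0000]] (det J = 68.0000).
Solving J·Δ = −F gives Δ = (-1.3235, -5.3824).
Then the next iterate is (p, q)₁ = (-4.3235, -2.3824).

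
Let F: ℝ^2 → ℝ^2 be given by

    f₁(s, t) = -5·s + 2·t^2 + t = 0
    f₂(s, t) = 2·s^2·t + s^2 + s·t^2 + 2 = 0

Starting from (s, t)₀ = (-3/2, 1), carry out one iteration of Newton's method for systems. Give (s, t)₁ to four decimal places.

(-0.8692, -0.4692)

At (-3/2, 1): F = (10.5000, 7.2500).
Jacobian J = [[-5, 4·t + 1], [4·s·t + 2·s + t^2, 2·s^2 + 2·s·t]].
At the point, J = [[-5.0000, 5.0000], [-8.0000, 1.5000]] (det J = 32.5000).
Solving J·Δ = −F gives Δ = (0.6308, -1.4692).
Then the next iterate is (s, t)₁ = (-0.8692, -0.4692).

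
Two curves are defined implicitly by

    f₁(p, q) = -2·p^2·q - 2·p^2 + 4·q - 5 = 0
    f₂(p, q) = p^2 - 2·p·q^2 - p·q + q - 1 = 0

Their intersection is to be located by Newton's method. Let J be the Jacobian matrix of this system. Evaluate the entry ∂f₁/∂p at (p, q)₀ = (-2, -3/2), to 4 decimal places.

-4.0000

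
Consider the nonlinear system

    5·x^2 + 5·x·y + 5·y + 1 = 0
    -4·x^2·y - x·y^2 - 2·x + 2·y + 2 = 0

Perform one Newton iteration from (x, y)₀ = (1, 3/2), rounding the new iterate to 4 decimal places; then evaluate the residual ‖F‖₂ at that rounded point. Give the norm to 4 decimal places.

13.8657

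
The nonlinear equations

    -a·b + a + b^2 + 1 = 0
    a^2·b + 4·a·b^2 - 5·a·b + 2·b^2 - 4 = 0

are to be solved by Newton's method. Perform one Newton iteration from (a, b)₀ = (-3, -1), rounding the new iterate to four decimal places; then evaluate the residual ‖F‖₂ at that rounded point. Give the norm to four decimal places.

10.7860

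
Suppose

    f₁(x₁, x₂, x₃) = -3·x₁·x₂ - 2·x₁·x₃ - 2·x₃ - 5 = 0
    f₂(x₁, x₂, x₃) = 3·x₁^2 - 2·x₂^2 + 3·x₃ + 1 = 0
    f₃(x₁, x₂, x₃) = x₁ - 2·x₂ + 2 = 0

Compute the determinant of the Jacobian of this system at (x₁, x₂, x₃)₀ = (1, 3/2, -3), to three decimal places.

J = [[-3·x₂ - 2·x₃, -3·x₁, -2·x₁ - 2], [6·x₁, -4·x₂, 3], [1, -2, 0]].
At the point, J = [[1.500, -3.000, -4.000], [6.000, -6.000, 3.000], [1.000, -2.000, 0.000]].
det J = 24.000.

24.000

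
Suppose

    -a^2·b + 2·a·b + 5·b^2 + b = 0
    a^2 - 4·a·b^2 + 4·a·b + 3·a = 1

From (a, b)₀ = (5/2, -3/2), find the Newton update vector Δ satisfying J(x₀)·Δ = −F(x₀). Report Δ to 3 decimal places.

At (5/2, -3/2): F = (11.625, -24.750).
Jacobian J = [[-2·a·b + 2·b, -a^2 + 2·a + 10·b + 1], [2·a - 4·b^2 + 4·b + 3, -8·a·b + 4·a]].
At the point, J = [[4.500, -15.250], [-7.000, 40.000]] (det J = 73.250).
Solving J·Δ = −F gives Δ = (-1.195, 0.410).

(-1.195, 0.410)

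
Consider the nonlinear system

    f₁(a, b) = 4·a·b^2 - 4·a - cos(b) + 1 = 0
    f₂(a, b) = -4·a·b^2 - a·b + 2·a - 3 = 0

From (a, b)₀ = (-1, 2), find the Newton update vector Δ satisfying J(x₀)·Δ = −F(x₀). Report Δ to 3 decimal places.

(0.434, -0.356)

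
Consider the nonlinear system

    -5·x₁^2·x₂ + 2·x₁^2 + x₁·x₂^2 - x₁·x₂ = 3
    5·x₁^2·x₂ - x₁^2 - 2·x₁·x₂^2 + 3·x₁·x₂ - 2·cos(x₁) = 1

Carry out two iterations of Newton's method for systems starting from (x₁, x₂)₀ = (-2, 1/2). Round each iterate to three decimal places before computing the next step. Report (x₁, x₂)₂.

(-2.020, 0.273)

At (-2, 1/2): F = (-4.500, 3.83229).
Jacobian J = [[-10·x₁·x₂ + 4·x₁ + x₂^2 - x₂, -5·x₁^2 + 2·x₁·x₂ - x₁], [10·x₁·x₂ - 2·x₁ - 2·x₂^2 + 3·x₂ + 2·sin(x₁), 5·x₁^2 - 4·x₁·x₂ + 3·x₁]].
At the point, J = [[1.750, -20.000], [-6.81859, 18.000]] (det J = -104.87190).
Solving J·Δ = −F gives Δ = (-0.042, -0.229).
Then the next iterate is (x₁, x₂)₁ = (-2.042, 0.271).
Round to (-2.042, 0.271) and repeat: F = (0.09291, 0.02797), J = [[-2.83174, -19.91358], [-2.56575, 16.93635]].
Δ = (0.022, 0.002), so (x₁, x₂)₂ = (-2.020, 0.273).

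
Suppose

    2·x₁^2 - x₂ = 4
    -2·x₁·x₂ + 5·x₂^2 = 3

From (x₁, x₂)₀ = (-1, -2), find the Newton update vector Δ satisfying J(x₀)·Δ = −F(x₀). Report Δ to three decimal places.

(-0.171, 0.684)

At (-1, -2): F = (0.000, 13.000).
Jacobian J = [[4·x₁, -1], [-2·x₂, -2·x₁ + 10·x₂]].
At the point, J = [[-4.000, -1.000], [4.000, -18.000]] (det J = 76.000).
Solving J·Δ = −F gives Δ = (-0.171, 0.684).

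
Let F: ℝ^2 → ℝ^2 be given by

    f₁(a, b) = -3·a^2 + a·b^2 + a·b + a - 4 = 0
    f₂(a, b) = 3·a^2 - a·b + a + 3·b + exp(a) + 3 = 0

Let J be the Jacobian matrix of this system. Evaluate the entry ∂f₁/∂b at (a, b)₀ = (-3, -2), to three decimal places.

9.000

∂f₁/∂b = 2·a·b + a.
At (-3, -2) this is 9.000.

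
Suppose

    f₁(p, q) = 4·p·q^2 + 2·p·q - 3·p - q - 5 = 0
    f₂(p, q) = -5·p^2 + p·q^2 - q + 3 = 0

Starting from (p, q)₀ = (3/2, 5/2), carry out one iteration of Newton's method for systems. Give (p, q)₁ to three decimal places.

At (3/2, 5/2): F = (33.000, -1.375).
Jacobian J = [[4·q^2 + 2·q - 3, 8·p·q + 2·p - 1], [-10·p + q^2, 2·p·q - 1]].
At the point, J = [[27.000, 32.000], [-8.750, 6.500]] (det J = 455.500).
Solving J·Δ = −F gives Δ = (-0.568, -0.552).
Then the next iterate is (p, q)₁ = (0.932, 1.948).

(0.932, 1.948)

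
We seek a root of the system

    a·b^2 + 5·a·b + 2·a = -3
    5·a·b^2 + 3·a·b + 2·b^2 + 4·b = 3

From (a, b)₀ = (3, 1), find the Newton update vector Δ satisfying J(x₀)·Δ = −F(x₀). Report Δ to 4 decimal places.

(-3.3750, 0.0000)

At (3, 1): F = (27.0000, 27.0000).
Jacobian J = [[b^2 + 5·b + 2, 2·a·b + 5·a], [5·b^2 + 3·b, 10·a·b + 3·a + 4·b + 4]].
At the point, J = [[8.0000, 21.0000], [8.0000, 47.0000]] (det J = 208.0000).
Solving J·Δ = −F gives Δ = (-3.3750, 0.0000).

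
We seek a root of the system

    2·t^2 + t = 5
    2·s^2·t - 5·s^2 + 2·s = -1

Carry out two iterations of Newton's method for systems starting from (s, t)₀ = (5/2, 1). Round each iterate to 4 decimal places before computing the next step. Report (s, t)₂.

(1.3522, 1.3515)

At (5/2, 1): F = (-2.0000, -12.7500).
Jacobian J = [[0, 4·t + 1], [4·s·t - 10·s + 2, 2·s^2]].
At the point, J = [[0.0000, 5.0000], [-13.0000, 12.5000]] (det J = 65.0000).
Solving J·Δ = −F gives Δ = (-0.5962, 0.4000).
Then the next iterate is (s, t)₁ = (1.9038, 1.4000).
Round to (1.9038, 1.4000) and repeat: F = (0.3200, -3.166200), J = [[0.0000, 6.6000], [-6.376720, 7.248909]].
Δ = (-0.5516, -0.0485), so (s, t)₂ = (1.3522, 1.3515).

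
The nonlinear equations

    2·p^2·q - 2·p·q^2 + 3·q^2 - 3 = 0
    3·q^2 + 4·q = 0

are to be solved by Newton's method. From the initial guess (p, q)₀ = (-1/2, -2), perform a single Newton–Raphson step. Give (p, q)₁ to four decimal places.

(0.5625, -1.5000)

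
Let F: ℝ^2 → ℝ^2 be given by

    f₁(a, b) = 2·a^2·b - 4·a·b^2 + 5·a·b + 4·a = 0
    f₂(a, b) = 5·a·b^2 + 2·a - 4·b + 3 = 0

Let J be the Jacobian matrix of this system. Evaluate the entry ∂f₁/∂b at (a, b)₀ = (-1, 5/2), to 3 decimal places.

∂f₁/∂b = 2·a^2 - 8·a·b + 5·a.
At (-1, 5/2) this is 17.000.

17.000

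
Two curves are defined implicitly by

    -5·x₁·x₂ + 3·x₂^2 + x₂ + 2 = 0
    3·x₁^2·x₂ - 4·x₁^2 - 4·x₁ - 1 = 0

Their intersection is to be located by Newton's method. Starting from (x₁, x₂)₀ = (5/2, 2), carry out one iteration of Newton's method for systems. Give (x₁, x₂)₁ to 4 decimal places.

At (5/2, 2): F = (-9.0000, 1.5000).
Jacobian J = [[-5·x₂, -5·x₁ + 6·x₂ + 1], [6·x₁·x₂ - 8·x₁ - 4, 3·x₁^2]].
At the point, J = [[-10.0000, 0.5000], [6.0000, 18.7500]] (det J = -190.5000).
Solving J·Δ = −F gives Δ = (-0.8898, 0.2047).
Then the next iterate is (x₁, x₂)₁ = (1.6102, 2.2047).

(1.6102, 2.2047)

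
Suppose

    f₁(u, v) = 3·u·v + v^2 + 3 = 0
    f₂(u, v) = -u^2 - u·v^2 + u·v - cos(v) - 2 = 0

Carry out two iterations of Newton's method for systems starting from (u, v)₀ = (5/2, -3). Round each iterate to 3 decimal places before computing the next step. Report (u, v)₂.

(1.511, 0.120)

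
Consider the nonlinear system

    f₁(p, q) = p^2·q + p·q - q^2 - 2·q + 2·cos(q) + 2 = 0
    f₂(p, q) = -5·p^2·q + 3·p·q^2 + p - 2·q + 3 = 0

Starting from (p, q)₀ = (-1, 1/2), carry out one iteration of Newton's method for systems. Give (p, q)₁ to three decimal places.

At (-1, 1/2): F = (2.50517, -2.250).
Jacobian J = [[2·p·q + q, p^2 + p - 2·q - 2·sin(q) - 2], [-10·p·q + 3·q^2 + 1, -5·p^2 + 6·p·q - 2]].
At the point, J = [[-0.500, -3.95885], [6.750, -10.000]] (det J = 31.72224).
Solving J·Δ = −F gives Δ = (1.071, 0.498).
Then the next iterate is (p, q)₁ = (0.071, 0.998).

(0.071, 0.998)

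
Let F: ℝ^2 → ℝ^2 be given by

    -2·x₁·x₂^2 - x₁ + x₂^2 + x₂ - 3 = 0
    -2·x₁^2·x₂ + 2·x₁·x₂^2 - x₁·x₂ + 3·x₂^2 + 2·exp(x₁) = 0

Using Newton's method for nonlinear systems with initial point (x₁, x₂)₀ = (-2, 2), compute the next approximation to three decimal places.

(-1.681, 1.137)

At (-2, 2): F = (21.000, -15.72933).
Jacobian J = [[-2·x₂^2 - 1, -4·x₁·x₂ + 2·x₂ + 1], [-4·x₁·x₂ + 2·x₂^2 - x₂ + 2·exp(x₁), -2·x₁^2 + 4·x₁·x₂ - x₁ + 6·x₂]].
At the point, J = [[-9.000, 21.000], [22.27067, -10.000]] (det J = -377.68408).
Solving J·Δ = −F gives Δ = (0.319, -0.863).
Then the next iterate is (x₁, x₂)₁ = (-1.681, 1.137).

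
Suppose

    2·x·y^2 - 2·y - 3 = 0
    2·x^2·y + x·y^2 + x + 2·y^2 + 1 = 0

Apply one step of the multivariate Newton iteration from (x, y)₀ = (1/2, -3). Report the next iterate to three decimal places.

(0.526, -1.441)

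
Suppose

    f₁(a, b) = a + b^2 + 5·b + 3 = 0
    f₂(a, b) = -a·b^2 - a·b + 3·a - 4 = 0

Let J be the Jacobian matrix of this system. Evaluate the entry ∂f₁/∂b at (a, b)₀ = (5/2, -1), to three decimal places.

3.000

∂f₁/∂b = 2·b + 5.
At (5/2, -1) this is 3.000.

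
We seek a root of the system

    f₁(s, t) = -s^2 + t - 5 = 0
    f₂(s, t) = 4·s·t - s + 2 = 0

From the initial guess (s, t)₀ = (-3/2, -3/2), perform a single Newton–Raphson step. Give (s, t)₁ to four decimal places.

At (-3/2, -3/2): F = (-8.7500, 12.5000).
Jacobian J = [[-2·s, 1], [4·t - 1, 4·s]].
At the point, J = [[3.0000, 1.0000], [-7.0000, -6.0000]] (det J = -11.0000).
Solving J·Δ = −F gives Δ = (3.6364, -2.1591).
Then the next iterate is (s, t)₁ = (2.1364, -3.6591).

(2.1364, -3.6591)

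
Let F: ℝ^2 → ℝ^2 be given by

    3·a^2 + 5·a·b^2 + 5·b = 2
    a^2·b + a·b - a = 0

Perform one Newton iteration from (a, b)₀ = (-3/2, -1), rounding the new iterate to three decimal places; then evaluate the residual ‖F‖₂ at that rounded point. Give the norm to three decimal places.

At (-3/2, -1): F = (-7.750, 0.750).
Jacobian J = [[6·a + 5·b^2, 10·a·b + 5], [2·a·b + b - 1, a^2 + a]].
At the point, J = [[-4.000, 20.000], [1.000, 0.750]] (det J = -23.000).
Solving J·Δ = −F gives Δ = (-0.905, 0.207).
Then the next iterate is (a, b)₁ = (-2.405, -0.793).
Re-evaluating at (-2.405, -0.793): F = (3.82517, -0.27457), so ‖F‖₂ = 3.835.

3.835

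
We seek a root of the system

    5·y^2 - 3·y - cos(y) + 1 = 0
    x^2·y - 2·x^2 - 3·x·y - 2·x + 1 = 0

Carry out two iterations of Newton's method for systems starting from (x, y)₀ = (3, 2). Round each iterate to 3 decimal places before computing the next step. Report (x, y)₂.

(0.205, 0.746)

At (3, 2): F = (15.41615, -23.000).
Jacobian J = [[0, 10·y + sin(y) - 3], [2·x·y - 4·x - 3·y - 2, x^2 - 3·x]].
At the point, J = [[0.000, 17.90930], [-8.000, 0.000]] (det J = 143.27438).
Solving J·Δ = −F gives Δ = (-2.875, -0.861).
Then the next iterate is (x, y)₁ = (0.125, 1.139).
Round to (0.125, 1.139) and repeat: F = (3.65110, 0.30942), J = [[0.000, 9.29822], [-5.63225, -0.35938]].
Δ = (0.080, -0.393), so (x, y)₂ = (0.205, 0.746).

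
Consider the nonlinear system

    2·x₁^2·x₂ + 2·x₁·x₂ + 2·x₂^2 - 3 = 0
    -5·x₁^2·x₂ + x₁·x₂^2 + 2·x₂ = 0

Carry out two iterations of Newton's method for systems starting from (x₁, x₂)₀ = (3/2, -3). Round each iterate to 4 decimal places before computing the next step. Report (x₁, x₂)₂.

At (3/2, -3): F = (-7.5000, 41.2500).
Jacobian J = [[4·x₁·x₂ + 2·x₂, 2·x₁^2 + 2·x₁ + 4·x₂], [-10·x₁·x₂ + x₂^2, -5·x₁^2 + 2·x₁·x₂ + 2]].
At the point, J = [[-24.0000, -4.5000], [54.0000, -18.2500]] (det J = 681.0000).
Solving J·Δ = −F gives Δ = (-0.4736, 0.8590).
Then the next iterate is (x₁, x₂)₁ = (1.0264, -2.1410).
Round to (1.0264, -2.1410) and repeat: F = (-2.738357, 11.700580), J = [[-13.072090, -4.404206], [26.559105, -7.662530]].
Δ = (-0.3340, 0.3695), so (x₁, x₂)₂ = (0.6924, -1.7715).

(0.6924, -1.7715)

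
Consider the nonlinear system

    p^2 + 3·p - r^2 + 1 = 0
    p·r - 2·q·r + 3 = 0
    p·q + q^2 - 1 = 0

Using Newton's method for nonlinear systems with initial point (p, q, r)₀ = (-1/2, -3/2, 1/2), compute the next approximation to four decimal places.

(-0.9096, -0.7530, -0.8193)

At (-1/2, -3/2, 1/2): F = (-0.5000, 4.2500, 2.0000).
Jacobian J = [[2·p + 3, 0, -2·r], [r, -2·r, p - 2·q], [q, p + 2·q, 0]].
At the point, J = [[2.0000, 0.0000, -1.0000], [0.5000, -1.0000, 2.5000], [-1.5000, -3.5000, 0.0000]] (det J = 20.7500).
Solving J·Δ = −F gives Δ = (-0.4096, 0.7470, -1.3193).
Then the next iterate is (p, q, r)₁ = (-0.9096, -0.7530, -0.8193).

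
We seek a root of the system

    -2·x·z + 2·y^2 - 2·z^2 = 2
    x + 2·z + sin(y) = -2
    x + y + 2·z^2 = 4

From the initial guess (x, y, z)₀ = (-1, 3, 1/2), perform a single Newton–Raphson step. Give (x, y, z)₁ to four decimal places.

(37.4566, 4.8297, -18.8932)

At (-1, 3, 1/2): F = (16.5000, 2.141120, -1.5000).
Jacobian J = [[-2·z, 4·y, -2·x - 4·z], [1, cos(y), 2], [1, 1, 4·z]].
At the point, J = [[-1.0000, 12.0000, 0.0000], [1.0000, -0.989992, 2.0000], [1.0000, 1.0000, 2.0000]] (det J = 3.979985).
Solving J·Δ = −F gives Δ = (38.4566, 1.8297, -19.3932).
Then the next iterate is (x, y, z)₁ = (37.4566, 4.8297, -18.8932).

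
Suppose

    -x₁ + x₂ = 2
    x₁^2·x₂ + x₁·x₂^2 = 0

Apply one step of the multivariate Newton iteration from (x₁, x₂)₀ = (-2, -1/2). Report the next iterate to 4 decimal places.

At (-2, -1/2): F = (-0.5000, -2.5000).
Jacobian J = [[-1, 1], [2·x₁·x₂ + x₂^2, x₁^2 + 2·x₁·x₂]].
At the point, J = [[-1.0000, 1.0000], [2.2500, 6.0000]] (det J = -8.2500).
Solving J·Δ = −F gives Δ = (-0.0606, 0.4394).
Then the next iterate is (x₁, x₂)₁ = (-2.0606, -0.0606).

(-2.0606, -0.0606)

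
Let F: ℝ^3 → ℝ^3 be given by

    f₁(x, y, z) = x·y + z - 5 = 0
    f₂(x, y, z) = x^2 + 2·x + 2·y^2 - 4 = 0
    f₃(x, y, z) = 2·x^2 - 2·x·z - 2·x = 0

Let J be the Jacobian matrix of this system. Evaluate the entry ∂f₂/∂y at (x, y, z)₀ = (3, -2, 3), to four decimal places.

∂f₂/∂y = 4·y.
At (3, -2, 3) this is -8.0000.

-8.0000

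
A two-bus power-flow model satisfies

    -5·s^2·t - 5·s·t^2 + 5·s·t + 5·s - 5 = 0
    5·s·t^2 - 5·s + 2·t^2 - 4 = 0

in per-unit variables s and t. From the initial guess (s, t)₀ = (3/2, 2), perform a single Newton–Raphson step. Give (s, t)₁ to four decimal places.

At (3/2, 2): F = (-35.0000, 26.5000).
Jacobian J = [[-10·s·t - 5·t^2 + 5·t + 5, -5·s^2 - 10·s·t + 5·s], [5·t^2 - 5, 10·s·t + 4·t]].
At the point, J = [[-35.0000, -33.7500], [15.0000, 38.0000]] (det J = -823.7500).
Solving J·Δ = −F gives Δ = (-0.5288, -0.4886).
Then the next iterate is (s, t)₁ = (0.9712, 1.5114).

(0.9712, 1.5114)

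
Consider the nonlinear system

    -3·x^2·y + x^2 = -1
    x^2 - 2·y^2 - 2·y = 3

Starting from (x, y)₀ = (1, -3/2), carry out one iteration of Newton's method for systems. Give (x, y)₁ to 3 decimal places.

(0.690, -0.470)

At (1, -3/2): F = (6.500, -3.500).
Jacobian J = [[-6·x·y + 2·x, -3·x^2], [2·x, -4·y - 2]].
At the point, J = [[11.000, -3.000], [2.000, 4.000]] (det J = 50.000).
Solving J·Δ = −F gives Δ = (-0.310, 1.030).
Then the next iterate is (x, y)₁ = (0.690, -0.470).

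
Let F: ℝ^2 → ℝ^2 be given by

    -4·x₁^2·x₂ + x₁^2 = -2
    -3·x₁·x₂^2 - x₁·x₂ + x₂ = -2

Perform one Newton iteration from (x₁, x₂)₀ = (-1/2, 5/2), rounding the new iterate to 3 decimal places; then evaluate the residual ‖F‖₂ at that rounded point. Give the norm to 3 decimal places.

3.321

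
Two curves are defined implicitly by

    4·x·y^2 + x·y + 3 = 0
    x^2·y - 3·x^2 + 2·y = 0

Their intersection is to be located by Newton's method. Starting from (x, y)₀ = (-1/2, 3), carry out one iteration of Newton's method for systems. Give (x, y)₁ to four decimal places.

(-0.9316, 0.3333)

At (-1/2, 3): F = (-16.5000, 6.0000).
Jacobian J = [[4·y^2 + y, 8·x·y + x], [2·x·y - 6·x, x^2 + 2]].
At the point, J = [[39.0000, -12.5000], [0.0000, 2.2500]] (det J = 87.7500).
Solving J·Δ = −F gives Δ = (-0.4316, -2.6667).
Then the next iterate is (x, y)₁ = (-0.9316, 0.3333).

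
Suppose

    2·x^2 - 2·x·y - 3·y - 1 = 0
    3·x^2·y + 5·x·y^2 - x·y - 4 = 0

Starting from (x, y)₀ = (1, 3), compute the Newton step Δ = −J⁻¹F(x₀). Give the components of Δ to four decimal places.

(0.9025, -3.1610)

At (1, 3): F = (-14.0000, 47.0000).
Jacobian J = [[4·x - 2·y, -2·x - 3], [6·x·y + 5·y^2 - y, 3·x^2 + 10·x·y - x]].
At the point, J = [[-2.0000, -5.0000], [60.0000, 32.0000]] (det J = 236.0000).
Solving J·Δ = −F gives Δ = (0.9025, -3.1610).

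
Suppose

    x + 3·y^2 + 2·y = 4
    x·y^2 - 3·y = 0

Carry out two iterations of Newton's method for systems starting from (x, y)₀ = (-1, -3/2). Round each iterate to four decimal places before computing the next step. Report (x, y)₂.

(-1.7308, -1.7566)

At (-1, -3/2): F = (-1.2500, 2.2500).
Jacobian J = [[1, 6·y + 2], [y^2, 2·x·y - 3]].
At the point, J = [[1.0000, -7.0000], [2.2500, 0.0000]] (det J = 15.7500).
Solving J·Δ = −F gives Δ = (-1.0000, -0.3214).
Then the next iterate is (x, y)₁ = (-2.0000, -1.8214).
Round to (-2.0000, -1.8214) and repeat: F = (0.309694, -1.170796), J = [[1.0000, -8.9284], [3.317498, 4.2856]].
Δ = (0.2692, 0.0648), so (x, y)₂ = (-1.7308, -1.7566).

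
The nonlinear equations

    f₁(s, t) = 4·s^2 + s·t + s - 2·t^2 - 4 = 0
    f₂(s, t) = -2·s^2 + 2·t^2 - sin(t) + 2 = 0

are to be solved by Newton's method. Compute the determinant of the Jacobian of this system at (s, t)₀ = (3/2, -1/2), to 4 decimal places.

-14.9698

J = [[8·s + t + 1, s - 4·t], [-4·s, 4·t - cos(t)]].
At the point, J = [[12.5000, 3.5000], [-6.0000, -2.877583]].
det J = -14.9698.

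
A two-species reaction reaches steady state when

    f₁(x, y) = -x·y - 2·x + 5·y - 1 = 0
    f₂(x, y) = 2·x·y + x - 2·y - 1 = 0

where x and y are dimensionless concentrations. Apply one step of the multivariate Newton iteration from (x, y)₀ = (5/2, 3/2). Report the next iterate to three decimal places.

(1.439, 0.915)

At (5/2, 3/2): F = (-2.250, 6.000).
Jacobian J = [[-y - 2, -x + 5], [2·y + 1, 2·x - 2]].
At the point, J = [[-3.500, 2.500], [4.000, 3.000]] (det J = -20.500).
Solving J·Δ = −F gives Δ = (-1.061, -0.585).
Then the next iterate is (x, y)₁ = (1.439, 0.915).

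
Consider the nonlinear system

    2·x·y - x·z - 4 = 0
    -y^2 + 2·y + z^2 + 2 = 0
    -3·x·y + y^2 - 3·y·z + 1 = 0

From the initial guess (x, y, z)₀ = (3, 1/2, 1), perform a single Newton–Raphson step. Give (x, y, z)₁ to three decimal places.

(3.189, 0.283, -0.767)

At (3, 1/2, 1): F = (-4.000, 3.750, -4.750).
Jacobian J = [[2·y - z, 2·x, -x], [0, -2·y + 2, 2·z], [-3·y, -3·x + 2·y - 3·z, -3·y]].
At the point, J = [[0.000, 6.000, -3.000], [0.000, 1.000, 2.000], [-1.500, -11.000, -1.500]] (det J = -22.500).
Solving J·Δ = −F gives Δ = (0.189, -0.217, -1.767).
Then the next iterate is (x, y, z)₁ = (3.189, 0.283, -0.767).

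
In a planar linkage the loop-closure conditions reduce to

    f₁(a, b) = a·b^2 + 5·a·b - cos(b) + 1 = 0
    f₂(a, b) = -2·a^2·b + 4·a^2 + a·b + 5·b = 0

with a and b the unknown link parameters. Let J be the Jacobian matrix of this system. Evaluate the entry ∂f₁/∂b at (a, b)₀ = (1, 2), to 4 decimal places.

∂f₁/∂b = 2·a·b + 5·a + sin(b).
At (1, 2) this is 9.9093.

9.9093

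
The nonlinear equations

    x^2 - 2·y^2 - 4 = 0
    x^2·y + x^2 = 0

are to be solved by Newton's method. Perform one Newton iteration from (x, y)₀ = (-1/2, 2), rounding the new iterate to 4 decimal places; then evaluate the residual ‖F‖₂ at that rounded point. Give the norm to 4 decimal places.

4.3969

At (-1/2, 2): F = (-11.7500, 0.7500).
Jacobian J = [[2·x, -4·y], [2·x·y + 2·x, x^2]].
At the point, J = [[-1.0000, -8.0000], [-3.0000, 0.2500]] (det J = -24.2500).
Solving J·Δ = −F gives Δ = (0.1263, -1.4845).
Then the next iterate is (x, y)₁ = (-0.3737, 0.5155).
Re-evaluating at (-0.3737, 0.5155): F = (-4.391829, 0.211642), so ‖F‖₂ = 4.3969.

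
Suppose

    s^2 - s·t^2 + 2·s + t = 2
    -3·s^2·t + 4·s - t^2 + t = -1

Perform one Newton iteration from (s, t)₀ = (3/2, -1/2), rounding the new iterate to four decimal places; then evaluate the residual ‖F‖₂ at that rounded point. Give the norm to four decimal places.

3.7302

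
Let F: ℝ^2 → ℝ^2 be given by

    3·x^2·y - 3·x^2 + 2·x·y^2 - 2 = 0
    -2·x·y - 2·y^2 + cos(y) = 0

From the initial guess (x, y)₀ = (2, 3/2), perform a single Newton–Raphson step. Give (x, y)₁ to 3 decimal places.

(4.469, -0.122)

At (2, 3/2): F = (13.000, -10.42926).
Jacobian J = [[6·x·y - 6·x + 2·y^2, 3·x^2 + 4·x·y], [-2·y, -2·x - 4·y - sin(y)]].
At the point, J = [[10.500, 24.000], [-3.000, -10.99749]] (det J = -43.47370).
Solving J·Δ = −F gives Δ = (2.469, -1.622).
Then the next iterate is (x, y)₁ = (4.469, -0.122).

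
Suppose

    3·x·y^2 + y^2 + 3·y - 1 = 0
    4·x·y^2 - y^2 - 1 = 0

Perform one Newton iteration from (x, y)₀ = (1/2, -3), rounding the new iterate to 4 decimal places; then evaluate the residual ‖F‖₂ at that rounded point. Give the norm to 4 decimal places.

3.6133

At (1/2, -3): F = (12.5000, 8.0000).
Jacobian J = [[3·y^2, 6·x·y + 2·y + 3], [4·y^2, 8·x·y - 2·y]].
At the point, J = [[27.0000, -12.0000], [36.0000, -6.0000]] (det J = 270.0000).
Solving J·Δ = −F gives Δ = (-0.0778, 0.8667).
Then the next iterate is (x, y)₁ = (0.4222, -2.1333).
Re-evaluating at (0.4222, -2.1333): F = (2.915326, 2.134707), so ‖F‖₂ = 3.6133.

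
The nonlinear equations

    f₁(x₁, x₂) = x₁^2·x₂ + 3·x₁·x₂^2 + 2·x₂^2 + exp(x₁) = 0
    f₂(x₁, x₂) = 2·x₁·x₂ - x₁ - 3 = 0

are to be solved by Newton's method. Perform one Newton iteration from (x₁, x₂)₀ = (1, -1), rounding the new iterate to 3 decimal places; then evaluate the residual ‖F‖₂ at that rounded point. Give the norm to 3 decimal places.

At (1, -1): F = (6.71828, -6.000).
Jacobian J = [[2·x₁·x₂ + 3·x₂^2 + exp(x₁), x₁^2 + 6·x₁·x₂ + 4·x₂], [2·x₂ - 1, 2·x₁]].
At the point, J = [[3.71828, -9.000], [-3.000, 2.000]] (det J = -19.56344).
Solving J·Δ = −F gives Δ = (-2.073, -0.110).
Then the next iterate is (x₁, x₂)₁ = (-1.073, -1.110).
Re-evaluating at (-1.073, -1.110): F = (-2.43792, 0.45506), so ‖F‖₂ = 2.480.

2.480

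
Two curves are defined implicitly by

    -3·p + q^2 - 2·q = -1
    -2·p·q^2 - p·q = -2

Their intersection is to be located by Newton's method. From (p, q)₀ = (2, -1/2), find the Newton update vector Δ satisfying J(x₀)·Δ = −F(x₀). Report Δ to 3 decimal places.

At (2, -1/2): F = (-3.750, 2.000).
Jacobian J = [[-3, 2·q - 2], [-2·q^2 - q, -4·p·q - p]].
At the point, J = [[-3.000, -3.000], [0.000, 2.000]] (det J = -6.000).
Solving J·Δ = −F gives Δ = (-0.250, -1.000).

(-0.250, -1.000)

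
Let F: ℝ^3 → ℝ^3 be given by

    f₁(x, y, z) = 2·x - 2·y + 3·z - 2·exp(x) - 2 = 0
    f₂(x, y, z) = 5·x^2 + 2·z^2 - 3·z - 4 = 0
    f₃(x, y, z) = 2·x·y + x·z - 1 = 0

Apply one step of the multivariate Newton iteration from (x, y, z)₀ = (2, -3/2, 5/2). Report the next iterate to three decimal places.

(1.375, -0.471, 1.285)

At (2, -3/2, 5/2): F = (-2.27811, 21.000, -2.000).
Jacobian J = [[-2·exp(x) + 2, -2, 3], [10·x, 0, 4·z - 3], [2·y + z, 2·x, x]].
At the point, J = [[-12.77811, -2.000, 3.000], [20.000, 0.000, 7.000], [-0.500, 4.000, 2.000]] (det J = 684.78714).
Solving J·Δ = −F gives Δ = (-0.625, 1.029, -1.215).
Then the next iterate is (x, y, z)₁ = (1.375, -0.471, 1.285).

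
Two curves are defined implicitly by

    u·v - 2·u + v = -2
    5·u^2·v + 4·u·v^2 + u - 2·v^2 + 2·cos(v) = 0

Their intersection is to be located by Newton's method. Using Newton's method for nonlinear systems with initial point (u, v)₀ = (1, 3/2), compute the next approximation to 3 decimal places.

At (1, 3/2): F = (3.000, 13.14147).
Jacobian J = [[v - 2, u + 1], [10·u·v + 4·v^2 + 1, 5·u^2 + 8·u·v - 4·v - 2·sin(v)]].
At the point, J = [[-0.500, 2.000], [25.000, 9.00501]] (det J = -54.50251).
Solving J·Δ = −F gives Δ = (0.013, -1.497).
Then the next iterate is (u, v)₁ = (1.013, 0.003).

(1.013, 0.003)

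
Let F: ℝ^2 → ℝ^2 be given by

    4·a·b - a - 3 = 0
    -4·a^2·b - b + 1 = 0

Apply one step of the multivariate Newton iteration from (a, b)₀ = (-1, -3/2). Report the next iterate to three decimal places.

At (-1, -3/2): F = (4.000, 8.500).
Jacobian J = [[4·b - 1, 4·a], [-8·a·b, -4·a^2 - 1]].
At the point, J = [[-7.000, -4.000], [-12.000, -5.000]] (det J = -13.000).
Solving J·Δ = −F gives Δ = (1.077, -0.885).
Then the next iterate is (a, b)₁ = (0.077, -2.385).

(0.077, -2.385)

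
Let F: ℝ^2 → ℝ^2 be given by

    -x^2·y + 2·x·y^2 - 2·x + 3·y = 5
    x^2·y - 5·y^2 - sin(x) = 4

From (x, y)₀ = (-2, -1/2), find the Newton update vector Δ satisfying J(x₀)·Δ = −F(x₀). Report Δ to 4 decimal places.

At (-2, -1/2): F = (-1.5000, -6.340703).
Jacobian J = [[-2·x·y + 2·y^2 - 2, -x^2 + 4·x·y + 3], [2·x·y - cos(x), x^2 - 10·y]].
At the point, J = [[-3.5000, 3.0000], [2.416147, 9.0000]] (det J = -38.748441).
Solving J·Δ = −F gives Δ = (0.1425, 0.6663).

(0.1425, 0.6663)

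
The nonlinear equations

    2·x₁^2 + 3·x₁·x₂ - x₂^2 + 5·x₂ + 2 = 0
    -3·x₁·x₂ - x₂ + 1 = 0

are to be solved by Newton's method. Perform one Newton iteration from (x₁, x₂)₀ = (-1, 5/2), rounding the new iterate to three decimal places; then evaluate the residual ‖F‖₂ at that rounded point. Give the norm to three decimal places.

15.533

At (-1, 5/2): F = (2.750, 6.000).
Jacobian J = [[4·x₁ + 3·x₂, 3·x₁ - 2·x₂ + 5], [-3·x₂, -3·x₁ - 1]].
At the point, J = [[3.500, -3.000], [-7.500, 2.000]] (det J = -15.500).
Solving J·Δ = −F gives Δ = (1.516, 2.685).
Then the next iterate is (x₁, x₂)₁ = (0.516, 5.185).
Re-evaluating at (0.516, 5.185): F = (9.59967, -12.21138), so ‖F‖₂ = 15.533.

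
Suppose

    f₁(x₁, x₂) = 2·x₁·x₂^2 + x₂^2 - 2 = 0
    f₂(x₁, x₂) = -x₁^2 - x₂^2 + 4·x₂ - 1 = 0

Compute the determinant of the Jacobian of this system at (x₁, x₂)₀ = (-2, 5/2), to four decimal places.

47.5000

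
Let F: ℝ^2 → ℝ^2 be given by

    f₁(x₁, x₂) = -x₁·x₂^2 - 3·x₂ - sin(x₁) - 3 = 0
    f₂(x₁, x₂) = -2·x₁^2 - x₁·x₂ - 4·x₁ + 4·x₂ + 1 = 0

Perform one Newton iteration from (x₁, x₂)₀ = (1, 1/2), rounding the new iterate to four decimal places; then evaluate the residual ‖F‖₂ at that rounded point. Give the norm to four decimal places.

2.6844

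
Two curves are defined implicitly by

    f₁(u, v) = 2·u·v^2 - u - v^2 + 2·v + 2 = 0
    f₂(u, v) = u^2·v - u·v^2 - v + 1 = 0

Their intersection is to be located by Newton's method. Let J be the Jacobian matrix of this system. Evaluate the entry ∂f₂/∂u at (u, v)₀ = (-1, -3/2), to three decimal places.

∂f₂/∂u = 2·u·v - v^2.
At (-1, -3/2) this is 0.750.

0.750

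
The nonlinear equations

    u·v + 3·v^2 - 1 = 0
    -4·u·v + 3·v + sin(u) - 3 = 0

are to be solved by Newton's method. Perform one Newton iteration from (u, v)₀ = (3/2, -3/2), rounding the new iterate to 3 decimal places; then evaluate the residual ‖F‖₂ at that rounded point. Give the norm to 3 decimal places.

At (3/2, -3/2): F = (3.500, 2.49749).
Jacobian J = [[v, u + 6·v], [-4·v + cos(u), -4·u + 3]].
At the point, J = [[-1.500, -7.500], [6.07074, -3.000]] (det J = 50.03053).
Solving J·Δ = −F gives Δ = (-0.165, 0.500).
Then the next iterate is (u, v)₁ = (1.335, -1.000).
Re-evaluating at (1.335, -1.000): F = (0.665, 0.31233), so ‖F‖₂ = 0.735.

0.735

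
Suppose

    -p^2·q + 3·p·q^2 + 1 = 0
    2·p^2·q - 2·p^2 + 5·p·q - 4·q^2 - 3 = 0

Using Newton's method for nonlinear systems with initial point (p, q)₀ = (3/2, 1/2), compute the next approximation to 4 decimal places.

(4.2949, 0.9872)

At (3/2, 1/2): F = (1.0000, -2.5000).
Jacobian J = [[-2·p·q + 3·q^2, -p^2 + 6·p·q], [4·p·q - 4·p + 5·q, 2·p^2 + 5·p - 8·q]].
At the point, J = [[-0.7500, 2.2500], [-0.5000, 8.0000]] (det J = -4.8750).
Solving J·Δ = −F gives Δ = (2.7949, 0.4872).
Then the next iterate is (p, q)₁ = (4.2949, 0.9872).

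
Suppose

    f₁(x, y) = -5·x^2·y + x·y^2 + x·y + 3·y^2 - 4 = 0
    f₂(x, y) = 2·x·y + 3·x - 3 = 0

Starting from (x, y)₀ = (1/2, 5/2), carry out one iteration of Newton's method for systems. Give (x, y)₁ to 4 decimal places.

(0.4946, 1.5436)

At (1/2, 5/2): F = (16.0000, 1.0000).
Jacobian J = [[-10·x·y + y^2 + y, -5·x^2 + 2·x·y + x + 6·y], [2·y + 3, 2·x]].
At the point, J = [[-3.7500, 16.7500], [8.0000, 1.0000]] (det J = -137.7500).
Solving J·Δ = −F gives Δ = (-0.0054, -0.9564).
Then the next iterate is (x, y)₁ = (0.4946, 1.5436).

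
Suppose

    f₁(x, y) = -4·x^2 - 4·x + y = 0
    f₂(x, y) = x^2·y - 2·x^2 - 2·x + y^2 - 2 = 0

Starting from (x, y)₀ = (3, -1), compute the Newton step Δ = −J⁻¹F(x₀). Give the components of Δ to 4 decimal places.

At (3, -1): F = (-49.0000, -34.0000).
Jacobian J = [[-8·x - 4, 1], [2·x·y - 4·x - 2, x^2 + 2·y]].
At the point, J = [[-28.0000, 1.0000], [-20.0000, 7.0000]] (det J = -176.0000).
Solving J·Δ = −F gives Δ = (-1.7557, -0.1591).

(-1.7557, -0.1591)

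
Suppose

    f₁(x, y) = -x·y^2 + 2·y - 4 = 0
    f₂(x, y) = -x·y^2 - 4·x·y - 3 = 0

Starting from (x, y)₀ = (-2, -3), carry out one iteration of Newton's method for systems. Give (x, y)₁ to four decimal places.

(-0.1515, -3.8636)

At (-2, -3): F = (8.0000, -9.0000).
Jacobian J = [[-y^2, -2·x·y + 2], [-y^2 - 4·y, -2·x·y - 4·x]].
At the point, J = [[-9.0000, -10.0000], [3.0000, -4.0000]] (det J = 66.0000).
Solving J·Δ = −F gives Δ = (1.8485, -0.8636).
Then the next iterate is (x, y)₁ = (-0.1515, -3.8636).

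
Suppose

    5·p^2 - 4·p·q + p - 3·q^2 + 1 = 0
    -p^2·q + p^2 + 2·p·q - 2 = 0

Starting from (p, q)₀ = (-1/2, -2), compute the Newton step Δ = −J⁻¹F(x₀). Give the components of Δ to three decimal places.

At (-1/2, -2): F = (-14.250, 0.750).
Jacobian J = [[10·p - 4·q + 1, -4·p - 6·q], [-2·p·q + 2·p + 2·q, -p^2 + 2·p]].
At the point, J = [[4.000, 14.000], [-7.000, -1.250]] (det J = 93.000).
Solving J·Δ = −F gives Δ = (-0.079, 1.040).

(-0.079, 1.040)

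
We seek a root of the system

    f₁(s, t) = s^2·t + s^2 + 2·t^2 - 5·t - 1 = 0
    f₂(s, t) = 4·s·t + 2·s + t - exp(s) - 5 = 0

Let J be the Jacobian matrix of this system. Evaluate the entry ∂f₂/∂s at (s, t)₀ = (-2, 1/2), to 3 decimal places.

3.865

∂f₂/∂s = 4·t - exp(s) + 2.
At (-2, 1/2) this is 3.865.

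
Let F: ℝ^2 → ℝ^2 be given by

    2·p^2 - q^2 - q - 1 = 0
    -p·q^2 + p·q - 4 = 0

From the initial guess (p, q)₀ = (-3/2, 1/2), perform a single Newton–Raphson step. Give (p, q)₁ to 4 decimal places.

(16.0000, -50.6250)

At (-3/2, 1/2): F = (2.7500, -4.3750).
Jacobian J = [[4·p, -2·q - 1], [-q^2 + q, -2·p·q + p]].
At the point, J = [[-6.0000, -2.0000], [0.2500, 0.0000]] (det J = 0.5000).
Solving J·Δ = −F gives Δ = (17.5000, -51.1250).
Then the next iterate is (p, q)₁ = (16.0000, -50.6250).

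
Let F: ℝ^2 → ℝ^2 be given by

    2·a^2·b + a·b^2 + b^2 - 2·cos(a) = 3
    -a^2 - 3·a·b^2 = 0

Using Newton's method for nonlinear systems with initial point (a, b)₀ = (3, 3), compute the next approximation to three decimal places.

(2.032, 1.925)

At (3, 3): F = (88.97998, -90.000).
Jacobian J = [[4·a·b + b^2 + 2·sin(a), 2·a^2 + 2·a·b + 2·b], [-2·a - 3·b^2, -6·a·b]].
At the point, J = [[45.28224, 42.000], [-33.000, -54.000]] (det J = -1059.24096).
Solving J·Δ = −F gives Δ = (-0.968, -1.075).
Then the next iterate is (a, b)₁ = (2.032, 1.925).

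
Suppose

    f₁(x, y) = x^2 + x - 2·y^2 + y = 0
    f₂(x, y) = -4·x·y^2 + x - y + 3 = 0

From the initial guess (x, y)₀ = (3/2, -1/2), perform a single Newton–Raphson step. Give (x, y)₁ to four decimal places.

(1.3375, -1.2000)

At (3/2, -1/2): F = (2.7500, 3.5000).
Jacobian J = [[2·x + 1, -4·y + 1], [-4·y^2 + 1, -8·x·y - 1]].
At the point, J = [[4.0000, 3.0000], [0.0000, 5.0000]] (det J = 20.0000).
Solving J·Δ = −F gives Δ = (-0.1625, -0.7000).
Then the next iterate is (x, y)₁ = (1.3375, -1.2000).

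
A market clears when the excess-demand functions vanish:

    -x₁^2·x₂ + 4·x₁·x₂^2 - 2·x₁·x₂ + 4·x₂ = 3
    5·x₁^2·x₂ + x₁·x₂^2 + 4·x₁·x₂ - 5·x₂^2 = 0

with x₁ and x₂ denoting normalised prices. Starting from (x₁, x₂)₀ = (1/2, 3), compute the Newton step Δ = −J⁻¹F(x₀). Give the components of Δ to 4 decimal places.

At (1/2, 3): F = (23.2500, -30.7500).
Jacobian J = [[-2·x₁·x₂ + 4·x₂^2 - 2·x₂, -x₁^2 + 8·x₁·x₂ - 2·x₁ + 4], [10·x₁·x₂ + x₂^2 + 4·x₂, 5·x₁^2 + 2·x₁·x₂ + 4·x₁ - 10·x₂]].
At the point, J = [[27.0000, 14.7500], [36.0000, -23.7500]] (det J = -1172.2500).
Solving J·Δ = −F gives Δ = (-0.0841, -1.4223).

(-0.0841, -1.4223)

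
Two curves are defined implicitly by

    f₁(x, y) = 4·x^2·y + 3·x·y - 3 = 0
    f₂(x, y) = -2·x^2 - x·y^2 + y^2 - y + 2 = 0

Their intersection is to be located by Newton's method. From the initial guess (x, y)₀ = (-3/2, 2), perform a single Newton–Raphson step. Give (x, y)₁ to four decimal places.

At (-3/2, 2): F = (6.0000, 5.5000).
Jacobian J = [[8·x·y + 3·y, 4·x^2 + 3·x], [-4·x - y^2, -2·x·y + 2·y - 1]].
At the point, J = [[-18.0000, 4.5000], [2.0000, 9.0000]] (det J = -171.0000).
Solving J·Δ = −F gives Δ = (0.1711, -0.6491).
Then the next iterate is (x, y)₁ = (-1.3289, 1.3509).

(-1.3289, 1.3509)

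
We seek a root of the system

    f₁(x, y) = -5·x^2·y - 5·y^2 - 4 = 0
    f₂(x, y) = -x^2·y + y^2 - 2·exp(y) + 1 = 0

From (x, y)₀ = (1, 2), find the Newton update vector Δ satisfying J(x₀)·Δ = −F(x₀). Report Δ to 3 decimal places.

(-0.782, -0.734)

At (1, 2): F = (-34.000, -11.77811).
Jacobian J = [[-10·x·y, -5·x^2 - 10·y], [-2·x·y, -x^2 + 2·y - 2·exp(y)]].
At the point, J = [[-20.000, -25.000], [-4.000, -11.77811]] (det J = 135.56224).
Solving J·Δ = −F gives Δ = (-0.782, -0.734).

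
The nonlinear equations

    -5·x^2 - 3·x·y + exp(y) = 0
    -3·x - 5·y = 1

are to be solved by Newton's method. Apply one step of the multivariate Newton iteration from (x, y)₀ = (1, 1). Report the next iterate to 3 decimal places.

(0.628, -0.577)

At (1, 1): F = (-5.28172, -9.000).
Jacobian J = [[-10·x - 3·y, -3·x + exp(y)], [-3, -5]].
At the point, J = [[-13.000, -0.28172], [-3.000, -5.000]] (det J = 64.15485).
Solving J·Δ = −F gives Δ = (-0.372, -1.577).
Then the next iterate is (x, y)₁ = (0.628, -0.577).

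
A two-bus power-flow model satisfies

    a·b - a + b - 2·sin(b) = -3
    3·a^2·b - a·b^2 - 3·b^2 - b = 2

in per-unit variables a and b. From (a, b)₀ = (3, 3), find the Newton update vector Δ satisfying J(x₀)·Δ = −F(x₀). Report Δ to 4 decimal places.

(-0.8604, -1.6717)

At (3, 3): F = (11.717760, 22.0000).
Jacobian J = [[b - 1, a - 2·cos(b) + 1], [6·a·b - b^2, 3·a^2 - 2·a·b - 6·b - 1]].
At the point, J = [[2.0000, 5.979985], [45.0000, -10.0000]] (det J = -289.099325).
Solving J·Δ = −F gives Δ = (-0.8604, -1.6717).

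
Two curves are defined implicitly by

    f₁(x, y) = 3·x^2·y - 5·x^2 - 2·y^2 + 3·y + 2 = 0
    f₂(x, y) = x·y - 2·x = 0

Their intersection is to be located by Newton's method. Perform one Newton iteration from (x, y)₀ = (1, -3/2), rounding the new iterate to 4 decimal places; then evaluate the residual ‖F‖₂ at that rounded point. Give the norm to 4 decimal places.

10.8469

At (1, -3/2): F = (-16.5000, -3.5000).
Jacobian J = [[6·x·y - 10·x, 3·x^2 - 4·y + 3], [y - 2, x]].
At the point, J = [[-19.0000, 12.0000], [-3.5000, 1.0000]] (det J = 23.0000).
Solving J·Δ = −F gives Δ = (-1.1087, -0.3804).
Then the next iterate is (x, y)₁ = (-0.1087, -1.8804).
Re-evaluating at (-0.1087, -1.8804): F = (-10.838741, 0.421799), so ‖F‖₂ = 10.8469.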